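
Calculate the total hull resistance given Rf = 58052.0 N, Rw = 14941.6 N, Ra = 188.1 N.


Formula: Rt = Rf + Rw + Ra
Substituting: Rt = 58052.0 + 14941.6 + 188.1
Result: Rt = 73181.7 N

73181.7 N


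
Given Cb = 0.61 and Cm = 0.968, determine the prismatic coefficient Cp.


Formula: Cp = Cb / Cm
Substituting: Cp = 0.61 / 0.968
Result: Cp ≈ 0.63017 (5 s.f.)

0.63017


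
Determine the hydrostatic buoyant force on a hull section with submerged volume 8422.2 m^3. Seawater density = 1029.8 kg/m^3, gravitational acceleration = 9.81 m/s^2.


Formula: Fb = rho * g * V
Substituting: Fb = 1029.8 * 9.81 * 8422.2
Intermediate: 1029.8 * 9.81 = 10102.338
Result: Fb = 10102.338 * 8422.2 ≈ 85084000 N (5 s.f.)

85084000 N


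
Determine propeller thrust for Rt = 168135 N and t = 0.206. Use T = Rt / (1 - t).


Formula: T = Rt / (1 - t)
Step 1 — (1 - t) = 1 - 0.206 = 0.794
Step 2 — T = 168135 / 0.794 ≈ 211760 N (5 s.f.)

211760 N


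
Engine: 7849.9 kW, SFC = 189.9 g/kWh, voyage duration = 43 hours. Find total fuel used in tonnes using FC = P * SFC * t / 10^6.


Formula: FC (tonnes) = P * SFC * t / 1,000,000
Step 1 — P * SFC * t = 7849.9 * 189.9 * 43 = 64099928.43 g
Step 2 — FC (tonnes) = 64099928.43 / 1,000,000 ≈ 64.100 tonnes (5 s.f.)

64.100 tonnes


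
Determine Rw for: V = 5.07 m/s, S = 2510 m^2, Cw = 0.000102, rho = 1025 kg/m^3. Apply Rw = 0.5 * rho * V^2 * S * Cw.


Formula: Rw = 0.5 * rho * V^2 * S * Cw
Step 1 — V^2 = 5.07^2 = 25.7049
Step 2 — 0.5 * rho * V^2 = 0.5 * 1025 * 25.7049 = 13173.76125
Step 3 — Rw = 13173.76125 * 2510 * 0.000102 ≈ 3372.7 N (5 s.f.)

3372.7 N


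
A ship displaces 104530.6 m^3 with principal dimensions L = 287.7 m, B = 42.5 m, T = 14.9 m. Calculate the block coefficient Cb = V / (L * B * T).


Formula: Cb = V / (L * B * T)
Step 1 — L * B * T = 287.7 * 42.5 * 14.9 = 182186.025 m^3
Step 2 — Cb = 104530.6 / 182186.025 ≈ 0.57376 (5 s.f.)

0.57376


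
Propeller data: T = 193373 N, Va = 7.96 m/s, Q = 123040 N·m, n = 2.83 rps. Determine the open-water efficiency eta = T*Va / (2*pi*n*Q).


Formula: eta = T * Va / (2 * pi * n * Q)
Step 1 — numerator = T * Va = 193373 * 7.96 = 1539249.08
Step 2 — 2 * pi * n = 2 * pi * 2.83 = 17.781414
Step 3 — denominator = 17.781414 * 123040 = 2187825.18
Step 4 — eta = 1539249.08 / 2187825.18 ≈ 0.70355 (5 s.f.)

0.70355


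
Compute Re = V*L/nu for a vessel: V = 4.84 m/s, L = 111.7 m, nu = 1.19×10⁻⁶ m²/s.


Formula: Re = V * L / nu
Step 1 — V * L = 4.84 * 111.7 = 540.628 m^2/s
Step 2 — Re = 540.628 / 1.19e-6 = 4.54e+08

4.54e+08


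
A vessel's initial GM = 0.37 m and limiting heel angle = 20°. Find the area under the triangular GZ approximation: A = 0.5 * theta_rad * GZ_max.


Formula: GZ_max = GM * sin(theta); Area = 0.5 * theta_rad * GZ_max
Step 1 — GZ_max = 0.37 * sin(20°) = 0.37 * 0.34202 = 0.126547 m
Step 2 — theta_rad = 20 * pi/180 = 0.349066 rad
Step 3 — Area = 0.5 * 0.349066 * 0.126547 ≈ 0.022087 m·rad (5 s.f.)

0.022087 m·rad


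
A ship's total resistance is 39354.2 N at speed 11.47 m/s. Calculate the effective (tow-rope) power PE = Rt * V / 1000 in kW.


Formula: PE = Rt * V / 1000 (kW)
Step 1 — PE (W) = 39354.2 * 11.47 = 451392.674 W
Step 2 — PE (kW) = 451392.674 / 1000 ≈ 451.39 kW (5 s.f.)

451.39 kW


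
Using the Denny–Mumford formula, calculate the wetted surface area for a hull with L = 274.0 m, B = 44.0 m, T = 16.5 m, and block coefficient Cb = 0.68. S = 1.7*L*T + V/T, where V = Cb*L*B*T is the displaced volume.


Formula: S = 1.7*L*T + V/T with V = Cb*L*B*T, i.e. S = L * (1.7*T + Cb*B)
Step 1 — 1.7*T = 1.7 * 16.5 = 28.05 m
Step 2 — Cb*B = 0.68 * 44.0 = 29.92 m
Step 3 — 1.7*T + Cb*B = 28.05 + 29.92 = 57.97 m
Step 4 — S = 274.0 * 57.97 ≈ 15884 m^2 (5 s.f.)

15884 m^2


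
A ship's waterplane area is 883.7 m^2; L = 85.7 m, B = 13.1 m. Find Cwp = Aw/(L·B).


Formula: Cwp = Aw / (L * B)
Step 1 — L * B = 85.7 * 13.1 = 1122.67 m^2
Step 2 — Cwp = 883.7 / 1122.67 ≈ 0.78714 (5 s.f.)

0.78714


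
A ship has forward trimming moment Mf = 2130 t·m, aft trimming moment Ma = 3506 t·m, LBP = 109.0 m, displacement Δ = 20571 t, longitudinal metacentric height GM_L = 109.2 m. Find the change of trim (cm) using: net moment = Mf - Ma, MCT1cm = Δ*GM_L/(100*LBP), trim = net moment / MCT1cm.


Formula: net trimming moment = Mf - Ma; MCT1cm = Δ*GM_L/(100*LBP); trim = net moment / MCT1cm
Step 1 — net trimming moment = 2130 - 3506 = -1376 t·m
Step 2 — MCT1cm = 20571 * 109.2 / (100 * 109.0) = 206.0874 t·m/cm
Step 3 — trim = -1376 / 206.0874 ≈ -6.6768 cm (5 s.f.)

-6.6768 cm


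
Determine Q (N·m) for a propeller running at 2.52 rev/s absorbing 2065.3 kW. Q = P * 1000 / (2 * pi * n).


Formula: Q = P_W / (2 * pi * n)
Step 1 — P_W = 2065.3 kW * 1000 = 2065300.0 W
Step 2 — 2 * pi * n = 2 * pi * 2.52 = 15.833627
Step 3 — Q = 2065300.0 / 15.833627 ≈ 130440 N·m (5 s.f.)

130440 N·m


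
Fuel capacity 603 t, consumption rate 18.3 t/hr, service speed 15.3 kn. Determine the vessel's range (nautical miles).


Formula: endurance = fuel / rate; range = endurance * speed
Step 1 — endurance = 603 / 18.3 = 32.9508 hours
Step 2 — range = 32.9508 * 15.3 ≈ 504.15 nautical miles (5 s.f.)

504.15 NM


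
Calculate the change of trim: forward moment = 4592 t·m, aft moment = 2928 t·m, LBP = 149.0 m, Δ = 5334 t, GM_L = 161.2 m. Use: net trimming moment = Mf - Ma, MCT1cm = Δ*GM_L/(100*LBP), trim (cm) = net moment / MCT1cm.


Formula: net trimming moment = Mf - Ma; MCT1cm = Δ*GM_L/(100*LBP); trim = net moment / MCT1cm
Step 1 — net trimming moment = 4592 - 2928 = 1664 t·m
Step 2 — MCT1cm = 5334 * 161.2 / (100 * 149.0) = 57.7074 t·m/cm
Step 3 — trim = 1664 / 57.7074 ≈ 28.835 cm (5 s.f.)

28.835 cm


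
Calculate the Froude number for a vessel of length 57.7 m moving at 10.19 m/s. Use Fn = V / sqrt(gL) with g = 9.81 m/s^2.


Formula: Fn = V / sqrt(g * L)
Step 1 — g * L = 9.81 * 57.7 = 566.037
Step 2 — sqrt(g * L) = sqrt(566.037) = 23.791532
Step 3 — Fn = 10.19 / 23.791532 ≈ 0.42830 (5 s.f.)

0.42830


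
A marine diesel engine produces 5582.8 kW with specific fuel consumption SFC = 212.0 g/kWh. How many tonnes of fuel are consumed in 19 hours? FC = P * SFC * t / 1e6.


Formula: FC (tonnes) = P * SFC * t / 1,000,000
Step 1 — P * SFC * t = 5582.8 * 212.0 * 19 = 22487518.4 g
Step 2 — FC (tonnes) = 22487518.4 / 1,000,000 ≈ 22.488 tonnes (5 s.f.)

22.488 tonnes


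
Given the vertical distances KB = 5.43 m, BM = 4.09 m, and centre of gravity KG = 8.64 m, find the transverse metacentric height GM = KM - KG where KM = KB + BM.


Formula: GM = KB + BM - KG
Step 1 — KM = KB + BM = 5.43 + 4.09 = 9.52 m
Step 2 — GM = KM - KG = 9.52 - 8.64 = 0.88 m

0.88 m


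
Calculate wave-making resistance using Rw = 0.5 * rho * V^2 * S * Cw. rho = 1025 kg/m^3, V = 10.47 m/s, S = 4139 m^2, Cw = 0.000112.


Formula: Rw = 0.5 * rho * V^2 * S * Cw
Step 1 — V^2 = 10.47^2 = 109.6209
Step 2 — 0.5 * rho * V^2 = 0.5 * 1025 * 109.6209 = 56180.71125
Step 3 — Rw = 56180.71125 * 4139 * 0.000112 ≈ 26044 N (5 s.f.)

26044 N


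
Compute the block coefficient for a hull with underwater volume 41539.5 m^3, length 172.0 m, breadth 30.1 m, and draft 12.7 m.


Formula: Cb = V / (L * B * T)
Step 1 — L * B * T = 172.0 * 30.1 * 12.7 = 65750.44 m^3
Step 2 — Cb = 41539.5 / 65750.44 ≈ 0.63178 (5 s.f.)

0.63178


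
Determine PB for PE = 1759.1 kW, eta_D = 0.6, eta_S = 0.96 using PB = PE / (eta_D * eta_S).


Formula: PB = PE / (eta_D * eta_S)
Step 1 — combined efficiency = eta_D * eta_S = 0.6 * 0.96 = 0.576
Step 2 — PB = 1759.1 / 0.576 ≈ 3054.0 kW (5 s.f.)

3054.0 kW


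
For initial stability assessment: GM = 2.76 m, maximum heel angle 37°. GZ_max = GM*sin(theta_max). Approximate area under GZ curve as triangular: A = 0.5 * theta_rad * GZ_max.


Formula: GZ_max = GM * sin(theta); Area = 0.5 * theta_rad * GZ_max
Step 1 — GZ_max = 2.76 * sin(37°) = 2.76 * 0.601815 = 1.661009 m
Step 2 — theta_rad = 37 * pi/180 = 0.645772 rad
Step 3 — Area = 0.5 * 0.645772 * 1.661009 ≈ 0.53632 m·rad (5 s.f.)

0.53632 m·rad


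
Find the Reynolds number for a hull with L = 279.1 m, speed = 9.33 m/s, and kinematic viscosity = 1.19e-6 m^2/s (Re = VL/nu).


Formula: Re = V * L / nu
Step 1 — V * L = 9.33 * 279.1 = 2604.003 m^2/s
Step 2 — Re = 2604.003 / 1.19e-6 = 2.19e+09

2.19e+09


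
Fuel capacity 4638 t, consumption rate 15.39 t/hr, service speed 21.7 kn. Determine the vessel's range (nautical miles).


Formula: endurance = fuel / rate; range = endurance * speed
Step 1 — endurance = 4638 / 15.39 = 301.3645 hours
Step 2 — range = 301.3645 * 21.7 ≈ 6539.6 nautical miles (5 s.f.)

6539.6 NM


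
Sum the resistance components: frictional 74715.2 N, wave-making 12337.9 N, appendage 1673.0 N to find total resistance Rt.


Formula: Rt = Rf + Rw + Ra
Substituting: Rt = 74715.2 + 12337.9 + 1673.0
Result: Rt = 88726.1 N

88726.1 N


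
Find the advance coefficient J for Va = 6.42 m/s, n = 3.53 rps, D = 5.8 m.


Formula: J = Va / (n * D)
Step 1 — n * D = 3.53 * 5.8 = 20.474
Step 2 — J = 6.42 / 20.474 ≈ 0.31357 (5 s.f.)

0.31357


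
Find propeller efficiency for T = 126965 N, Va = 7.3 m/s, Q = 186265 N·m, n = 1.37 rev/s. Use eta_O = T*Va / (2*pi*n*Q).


Formula: eta = T * Va / (2 * pi * n * Q)
Step 1 — numerator = T * Va = 126965 * 7.3 = 926844.5
Step 2 — 2 * pi * n = 2 * pi * 1.37 = 8.607964
Step 3 — denominator = 8.607964 * 186265 = 1603362.41
Step 4 — eta = 926844.5 / 1603362.41 ≈ 0.57806 (5 s.f.)

0.57806


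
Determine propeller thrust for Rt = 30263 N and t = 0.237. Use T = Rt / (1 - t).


Formula: T = Rt / (1 - t)
Step 1 — (1 - t) = 1 - 0.237 = 0.763
Step 2 — T = 30263 / 0.763 ≈ 39663 N (5 s.f.)

39663 N


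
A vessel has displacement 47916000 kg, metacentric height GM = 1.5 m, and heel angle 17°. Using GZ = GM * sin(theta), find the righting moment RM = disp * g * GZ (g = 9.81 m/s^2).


Formula: GZ = GM * sin(theta); RM = disp * g * GZ
Step 1 — GZ = 1.5 * sin(17°) = 1.5 * 0.292372 = 0.438558 m
Step 2 — RM = 47916000 * 9.81 * 0.438558 ≈ 206150000 N·m (5 s.f.)

206150000 N·m


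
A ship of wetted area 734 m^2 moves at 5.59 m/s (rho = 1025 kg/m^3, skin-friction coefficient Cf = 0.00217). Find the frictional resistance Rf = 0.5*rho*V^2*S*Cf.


Formula: Rf = 0.5 * rho * V^2 * S * Cf
Step 1 — V^2 = 5.59^2 = 31.2481
Step 2 — 0.5 * rho * V^2 = 0.5 * 1025 * 31.2481 = 16014.65125
Step 3 — Rf = 16014.65125 * 734 * 0.00217 ≈ 25508 N (5 s.f.)

25508 N


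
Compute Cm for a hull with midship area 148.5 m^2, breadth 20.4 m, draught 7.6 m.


Formula: Cm = Am / (B * T)
Step 1 — B * T = 20.4 * 7.6 = 155.04 m^2
Step 2 — Cm = 148.5 / 155.04 ≈ 0.95782 (5 s.f.)

0.95782


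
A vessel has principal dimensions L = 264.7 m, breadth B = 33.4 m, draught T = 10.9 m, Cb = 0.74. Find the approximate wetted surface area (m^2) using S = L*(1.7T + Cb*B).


Formula: S = 1.7*L*T + V/T with V = Cb*L*B*T, i.e. S = L * (1.7*T + Cb*B)
Step 1 — 1.7*T = 1.7 * 10.9 = 18.53 m
Step 2 — Cb*B = 0.74 * 33.4 = 24.716 m
Step 3 — 1.7*T + Cb*B = 18.53 + 24.716 = 43.246 m
Step 4 — S = 264.7 * 43.246 ≈ 11447 m^2 (5 s.f.)

11447 m^2


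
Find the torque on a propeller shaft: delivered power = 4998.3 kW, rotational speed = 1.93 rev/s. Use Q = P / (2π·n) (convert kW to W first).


Formula: Q = P_W / (2 * pi * n)
Step 1 — P_W = 4998.3 kW * 1000 = 4998300.0 W
Step 2 — 2 * pi * n = 2 * pi * 1.93 = 12.126548
Step 3 — Q = 4998300.0 / 12.126548 ≈ 412180 N·m (5 s.f.)

412180 N·m


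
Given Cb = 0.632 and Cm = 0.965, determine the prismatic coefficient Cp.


Formula: Cp = Cb / Cm
Substituting: Cp = 0.632 / 0.965
Result: Cp ≈ 0.65492 (5 s.f.)

0.65492


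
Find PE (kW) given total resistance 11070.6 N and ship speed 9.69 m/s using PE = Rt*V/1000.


Formula: PE = Rt * V / 1000 (kW)
Step 1 — PE (W) = 11070.6 * 9.69 = 107274.114 W
Step 2 — PE (kW) = 107274.114 / 1000 ≈ 107.27 kW (5 s.f.)

107.27 kW


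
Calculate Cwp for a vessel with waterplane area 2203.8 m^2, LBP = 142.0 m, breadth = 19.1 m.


Formula: Cwp = Aw / (L * B)
Step 1 — L * B = 142.0 * 19.1 = 2712.2 m^2
Step 2 — Cwp = 2203.8 / 2712.2 ≈ 0.81255 (5 s.f.)

0.81255


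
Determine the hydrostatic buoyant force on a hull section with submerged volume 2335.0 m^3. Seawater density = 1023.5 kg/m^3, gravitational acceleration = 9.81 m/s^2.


Formula: Fb = rho * g * V
Substituting: Fb = 1023.5 * 9.81 * 2335.0
Intermediate: 1023.5 * 9.81 = 10040.535
Result: Fb = 10040.535 * 2335.0 ≈ 23445000 N (5 s.f.)

23445000 N


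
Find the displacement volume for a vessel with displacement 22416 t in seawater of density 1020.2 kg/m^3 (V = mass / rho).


Formula: V = mass / rho
Step 1 — convert tonnes to kg: 22416 t * 1000 = 22416000 kg
Step 2 — V = 22416000 / 1020.2 ≈ 21972 m^3 (5 s.f.)

21972 m^3


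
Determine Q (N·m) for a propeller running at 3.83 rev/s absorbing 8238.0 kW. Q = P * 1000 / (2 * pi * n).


Formula: Q = P_W / (2 * pi * n)
Step 1 — P_W = 8238.0 kW * 1000 = 8238000.0 W
Step 2 — 2 * pi * n = 2 * pi * 3.83 = 24.0646
Step 3 — Q = 8238000.0 / 24.0646 ≈ 342330 N·m (5 s.f.)

342330 N·m


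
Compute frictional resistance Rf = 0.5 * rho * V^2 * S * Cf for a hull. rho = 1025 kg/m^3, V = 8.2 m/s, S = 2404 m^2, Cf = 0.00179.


Formula: Rf = 0.5 * rho * V^2 * S * Cf
Step 1 — V^2 = 8.2^2 = 67.24
Step 2 — 0.5 * rho * V^2 = 0.5 * 1025 * 67.24 = 34460.5
Step 3 — Rf = 34460.5 * 2404 * 0.00179 ≈ 148290 N (5 s.f.)

148290 N


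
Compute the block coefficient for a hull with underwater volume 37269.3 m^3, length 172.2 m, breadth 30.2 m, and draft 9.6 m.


Formula: Cb = V / (L * B * T)
Step 1 — L * B * T = 172.2 * 30.2 * 9.6 = 49924.224 m^3
Step 2 — Cb = 37269.3 / 49924.224 ≈ 0.74652 (5 s.f.)

0.74652


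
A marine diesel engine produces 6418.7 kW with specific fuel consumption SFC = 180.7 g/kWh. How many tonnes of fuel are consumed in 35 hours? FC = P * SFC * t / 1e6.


Formula: FC (tonnes) = P * SFC * t / 1,000,000
Step 1 — P * SFC * t = 6418.7 * 180.7 * 35 = 40595068.15 g
Step 2 — FC (tonnes) = 40595068.15 / 1,000,000 ≈ 40.595 tonnes (5 s.f.)

40.595 tonnes


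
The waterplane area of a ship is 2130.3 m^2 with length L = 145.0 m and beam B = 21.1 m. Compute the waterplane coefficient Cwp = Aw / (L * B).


Formula: Cwp = Aw / (L * B)
Step 1 — L * B = 145.0 * 21.1 = 3059.5 m^2
Step 2 — Cwp = 2130.3 / 3059.5 ≈ 0.69629 (5 s.f.)

0.69629


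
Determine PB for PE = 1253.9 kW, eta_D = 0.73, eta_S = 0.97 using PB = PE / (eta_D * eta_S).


Formula: PB = PE / (eta_D * eta_S)
Step 1 — combined efficiency = eta_D * eta_S = 0.73 * 0.97 = 0.7081
Step 2 — PB = 1253.9 / 0.7081 ≈ 1770.8 kW (5 s.f.)

1770.8 kW


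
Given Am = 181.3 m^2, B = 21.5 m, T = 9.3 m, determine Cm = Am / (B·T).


Formula: Cm = Am / (B * T)
Step 1 — B * T = 21.5 * 9.3 = 199.95 m^2
Step 2 — Cm = 181.3 / 199.95 ≈ 0.90673 (5 s.f.)

0.90673


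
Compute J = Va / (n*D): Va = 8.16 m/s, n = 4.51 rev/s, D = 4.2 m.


Formula: J = Va / (n * D)
Step 1 — n * D = 4.51 * 4.2 = 18.942
Step 2 — J = 8.16 / 18.942 ≈ 0.43079 (5 s.f.)

0.43079


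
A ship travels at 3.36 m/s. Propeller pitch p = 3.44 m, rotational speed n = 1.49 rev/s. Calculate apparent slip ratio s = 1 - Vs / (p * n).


Formula: s = 1 - Vs / (p * n)
Step 1 — p * n = 3.44 * 1.49 = 5.1256
Step 2 — Vs / (p*n) = 3.36 / 5.1256 = 0.655533 (6 d.p.)
Step 3 — s = 1 - 0.655533 = 0.344467

0.344467


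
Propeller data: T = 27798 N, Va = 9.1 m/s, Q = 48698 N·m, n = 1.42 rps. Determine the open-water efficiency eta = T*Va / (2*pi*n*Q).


Formula: eta = T * Va / (2 * pi * n * Q)
Step 1 — numerator = T * Va = 27798 * 9.1 = 252961.8
Step 2 — 2 * pi * n = 2 * pi * 1.42 = 8.922123
Step 3 — denominator = 8.922123 * 48698 = 434489.55
Step 4 — eta = 252961.8 / 434489.55 ≈ 0.58220 (5 s.f.)

0.58220


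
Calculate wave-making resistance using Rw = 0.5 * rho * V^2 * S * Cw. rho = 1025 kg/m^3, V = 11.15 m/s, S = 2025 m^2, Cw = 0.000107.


Formula: Rw = 0.5 * rho * V^2 * S * Cw
Step 1 — V^2 = 11.15^2 = 124.3225
Step 2 — 0.5 * rho * V^2 = 0.5 * 1025 * 124.3225 = 63715.28125
Step 3 — Rw = 63715.28125 * 2025 * 0.000107 ≈ 13806 N (5 s.f.)

13806 N


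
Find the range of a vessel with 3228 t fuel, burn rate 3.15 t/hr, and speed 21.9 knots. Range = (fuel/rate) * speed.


Formula: endurance = fuel / rate; range = endurance * speed
Step 1 — endurance = 3228 / 3.15 = 1024.7619 hours
Step 2 — range = 1024.7619 * 21.9 ≈ 22442 nautical miles (5 s.f.)

22442 NM


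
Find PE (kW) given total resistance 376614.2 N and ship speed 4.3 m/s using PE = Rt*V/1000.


Formula: PE = Rt * V / 1000 (kW)
Step 1 — PE (W) = 376614.2 * 4.3 = 1619441.06 W
Step 2 — PE (kW) = 1619441.06 / 1000 ≈ 1619.4 kW (5 s.f.)

1619.4 kW


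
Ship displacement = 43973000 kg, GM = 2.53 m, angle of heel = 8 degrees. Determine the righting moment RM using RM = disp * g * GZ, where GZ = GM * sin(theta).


Formula: GZ = GM * sin(theta); RM = disp * g * GZ
Step 1 — GZ = 2.53 * sin(8°) = 2.53 * 0.139173 = 0.352108 m
Step 2 — RM = 43973000 * 9.81 * 0.352108 ≈ 151890000 N·m (5 s.f.)

151890000 N·m


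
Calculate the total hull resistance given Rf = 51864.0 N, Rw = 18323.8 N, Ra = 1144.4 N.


Formula: Rt = Rf + Rw + Ra
Substituting: Rt = 51864.0 + 18323.8 + 1144.4
Result: Rt = 71332.2 N

71332.2 N


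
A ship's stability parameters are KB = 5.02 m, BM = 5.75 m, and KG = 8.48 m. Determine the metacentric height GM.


Formula: GM = KB + BM - KG
Step 1 — KM = KB + BM = 5.02 + 5.75 = 10.77 m
Step 2 — GM = KM - KG = 10.77 - 8.48 = 2.29 m

2.29 m


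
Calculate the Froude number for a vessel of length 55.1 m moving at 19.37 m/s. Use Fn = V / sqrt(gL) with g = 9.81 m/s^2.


Formula: Fn = V / sqrt(g * L)
Step 1 — g * L = 9.81 * 55.1 = 540.531
Step 2 — sqrt(g * L) = sqrt(540.531) = 23.249323
Step 3 — Fn = 19.37 / 23.249323 ≈ 0.83314 (5 s.f.)

0.83314


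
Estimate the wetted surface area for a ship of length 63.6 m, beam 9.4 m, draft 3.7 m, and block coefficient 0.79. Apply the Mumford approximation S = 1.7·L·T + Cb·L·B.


Formula: S = 1.7*L*T + V/T with V = Cb*L*B*T, i.e. S = L * (1.7*T + Cb*B)
Step 1 — 1.7*T = 1.7 * 3.7 = 6.29 m
Step 2 — Cb*B = 0.79 * 9.4 = 7.426 m
Step 3 — 1.7*T + Cb*B = 6.29 + 7.426 = 13.716 m
Step 4 — S = 63.6 * 13.716 ≈ 872.34 m^2 (5 s.f.)

872.34 m^2


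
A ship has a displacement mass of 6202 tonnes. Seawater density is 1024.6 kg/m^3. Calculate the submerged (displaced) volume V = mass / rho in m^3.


Formula: V = mass / rho
Step 1 — convert tonnes to kg: 6202 t * 1000 = 6202000 kg
Step 2 — V = 6202000 / 1024.6 ≈ 6053.1 m^3 (5 s.f.)

6053.1 m^3


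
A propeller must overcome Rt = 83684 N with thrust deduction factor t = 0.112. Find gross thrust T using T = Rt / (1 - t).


Formula: T = Rt / (1 - t)
Step 1 — (1 - t) = 1 - 0.112 = 0.888
Step 2 — T = 83684 / 0.888 ≈ 94239 N (5 s.f.)

94239 N


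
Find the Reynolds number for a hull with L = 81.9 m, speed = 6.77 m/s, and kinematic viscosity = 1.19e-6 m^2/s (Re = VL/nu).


Formula: Re = V * L / nu
Step 1 — V * L = 6.77 * 81.9 = 554.463 m^2/s
Step 2 — Re = 554.463 / 1.19e-6 = 4.66e+08

4.66e+08


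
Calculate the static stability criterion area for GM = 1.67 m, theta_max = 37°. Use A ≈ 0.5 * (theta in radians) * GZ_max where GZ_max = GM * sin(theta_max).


Formula: GZ_max = GM * sin(theta); Area = 0.5 * theta_rad * GZ_max
Step 1 — GZ_max = 1.67 * sin(37°) = 1.67 * 0.601815 = 1.005031 m
Step 2 — theta_rad = 37 * pi/180 = 0.645772 rad
Step 3 — Area = 0.5 * 0.645772 * 1.005031 ≈ 0.32451 m·rad (5 s.f.)

0.32451 m·rad


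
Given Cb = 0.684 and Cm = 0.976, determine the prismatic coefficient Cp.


Formula: Cp = Cb / Cm
Substituting: Cp = 0.684 / 0.976
Result: Cp ≈ 0.70082 (5 s.f.)

0.70082


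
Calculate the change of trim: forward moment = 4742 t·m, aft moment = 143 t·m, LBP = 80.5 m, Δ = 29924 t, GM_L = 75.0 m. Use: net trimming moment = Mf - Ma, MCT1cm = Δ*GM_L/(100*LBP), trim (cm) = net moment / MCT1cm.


Formula: net trimming moment = Mf - Ma; MCT1cm = Δ*GM_L/(100*LBP); trim = net moment / MCT1cm
Step 1 — net trimming moment = 4742 - 143 = 4599 t·m
Step 2 — MCT1cm = 29924 * 75.0 / (100 * 80.5) = 278.795 t·m/cm
Step 3 — trim = 4599 / 278.795 ≈ 16.496 cm (5 s.f.)

16.496 cm


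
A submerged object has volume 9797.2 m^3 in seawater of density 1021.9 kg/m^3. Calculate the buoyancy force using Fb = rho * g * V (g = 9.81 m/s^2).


Formula: Fb = rho * g * V
Substituting: Fb = 1021.9 * 9.81 * 9797.2
Intermediate: 1021.9 * 9.81 = 10024.839
Result: Fb = 10024.839 * 9797.2 ≈ 98215000 N (5 s.f.)

98215000 N


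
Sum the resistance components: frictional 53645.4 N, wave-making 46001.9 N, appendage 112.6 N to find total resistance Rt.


Formula: Rt = Rf + Rw + Ra
Substituting: Rt = 53645.4 + 46001.9 + 112.6
Result: Rt = 99759.9 N

99759.9 N


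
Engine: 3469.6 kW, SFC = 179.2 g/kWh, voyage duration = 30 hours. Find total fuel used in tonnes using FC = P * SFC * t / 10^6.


Formula: FC (tonnes) = P * SFC * t / 1,000,000
Step 1 — P * SFC * t = 3469.6 * 179.2 * 30 = 18652569.6 g
Step 2 — FC (tonnes) = 18652569.6 / 1,000,000 ≈ 18.653 tonnes (5 s.f.)

18.653 tonnes


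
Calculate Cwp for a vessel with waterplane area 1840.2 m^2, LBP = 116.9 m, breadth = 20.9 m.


Formula: Cwp = Aw / (L * B)
Step 1 — L * B = 116.9 * 20.9 = 2443.21 m^2
Step 2 — Cwp = 1840.2 / 2443.21 ≈ 0.75319 (5 s.f.)

0.75319


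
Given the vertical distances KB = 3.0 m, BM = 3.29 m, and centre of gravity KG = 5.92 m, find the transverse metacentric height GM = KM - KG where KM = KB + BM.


Formula: GM = KB + BM - KG
Step 1 — KM = KB + BM = 3.0 + 3.29 = 6.29 m
Step 2 — GM = KM - KG = 6.29 - 5.92 = 0.37 m

0.37 m


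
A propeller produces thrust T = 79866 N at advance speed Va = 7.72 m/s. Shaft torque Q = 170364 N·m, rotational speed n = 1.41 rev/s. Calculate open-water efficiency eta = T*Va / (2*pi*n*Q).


Formula: eta = T * Va / (2 * pi * n * Q)
Step 1 — numerator = T * Va = 79866 * 7.72 = 616565.52
Step 2 — 2 * pi * n = 2 * pi * 1.41 = 8.859291
Step 3 — denominator = 8.859291 * 170364 = 1509304.25
Step 4 — eta = 616565.52 / 1509304.25 ≈ 0.40851 (5 s.f.)

0.40851


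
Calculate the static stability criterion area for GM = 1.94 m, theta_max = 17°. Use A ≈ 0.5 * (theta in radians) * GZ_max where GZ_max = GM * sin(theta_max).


Formula: GZ_max = GM * sin(theta); Area = 0.5 * theta_rad * GZ_max
Step 1 — GZ_max = 1.94 * sin(17°) = 1.94 * 0.292372 = 0.567202 m
Step 2 — theta_rad = 17 * pi/180 = 0.296706 rad
Step 3 — Area = 0.5 * 0.296706 * 0.567202 ≈ 0.084146 m·rad (5 s.f.)

0.084146 m·rad


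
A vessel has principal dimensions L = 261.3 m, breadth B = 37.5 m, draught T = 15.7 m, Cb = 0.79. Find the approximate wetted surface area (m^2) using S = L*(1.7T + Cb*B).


Formula: S = 1.7*L*T + V/T with V = Cb*L*B*T, i.e. S = L * (1.7*T + Cb*B)
Step 1 — 1.7*T = 1.7 * 15.7 = 26.69 m
Step 2 — Cb*B = 0.79 * 37.5 = 29.625 m
Step 3 — 1.7*T + Cb*B = 26.69 + 29.625 = 56.315 m
Step 4 — S = 261.3 * 56.315 ≈ 14715 m^2 (5 s.f.)

14715 m^2


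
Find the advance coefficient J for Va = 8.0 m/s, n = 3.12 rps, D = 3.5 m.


Formula: J = Va / (n * D)
Step 1 — n * D = 3.12 * 3.5 = 10.92
Step 2 — J = 8.0 / 10.92 ≈ 0.73260 (5 s.f.)

0.73260


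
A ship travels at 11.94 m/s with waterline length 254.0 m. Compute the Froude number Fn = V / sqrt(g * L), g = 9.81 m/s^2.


Formula: Fn = V / sqrt(g * L)
Step 1 — g * L = 9.81 * 254.0 = 2491.74
Step 2 — sqrt(g * L) = sqrt(2491.74) = 49.917332
Step 3 — Fn = 11.94 / 49.917332 ≈ 0.23920 (5 s.f.)

0.23920


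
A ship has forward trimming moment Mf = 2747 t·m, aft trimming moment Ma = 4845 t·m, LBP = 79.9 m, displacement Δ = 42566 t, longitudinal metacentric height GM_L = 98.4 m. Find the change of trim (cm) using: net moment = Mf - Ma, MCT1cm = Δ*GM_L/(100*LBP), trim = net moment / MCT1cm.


Formula: net trimming moment = Mf - Ma; MCT1cm = Δ*GM_L/(100*LBP); trim = net moment / MCT1cm
Step 1 — net trimming moment = 2747 - 4845 = -2098 t·m
Step 2 — MCT1cm = 42566 * 98.4 / (100 * 79.9) = 524.2171 t·m/cm
Step 3 — trim = -2098 / 524.2171 ≈ -4.0022 cm (5 s.f.)

-4.0022 cm


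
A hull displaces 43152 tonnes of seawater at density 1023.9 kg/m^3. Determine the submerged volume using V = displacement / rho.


Formula: V = mass / rho
Step 1 — convert tonnes to kg: 43152 t * 1000 = 43152000 kg
Step 2 — V = 43152000 / 1023.9 ≈ 42145 m^3 (5 s.f.)

42145 m^3


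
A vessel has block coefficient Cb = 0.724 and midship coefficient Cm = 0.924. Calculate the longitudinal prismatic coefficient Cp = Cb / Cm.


Formula: Cp = Cb / Cm
Substituting: Cp = 0.724 / 0.924
Result: Cp ≈ 0.78355 (5 s.f.)

0.78355


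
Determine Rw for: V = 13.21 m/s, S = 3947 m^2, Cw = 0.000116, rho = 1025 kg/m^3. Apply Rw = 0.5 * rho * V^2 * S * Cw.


Formula: Rw = 0.5 * rho * V^2 * S * Cw
Step 1 — V^2 = 13.21^2 = 174.5041
Step 2 — 0.5 * rho * V^2 = 0.5 * 1025 * 174.5041 = 89433.35125
Step 3 — Rw = 89433.35125 * 3947 * 0.000116 ≈ 40947 N (5 s.f.)

40947 N


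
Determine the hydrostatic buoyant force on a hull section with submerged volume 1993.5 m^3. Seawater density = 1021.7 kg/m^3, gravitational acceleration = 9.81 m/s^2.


Formula: Fb = rho * g * V
Substituting: Fb = 1021.7 * 9.81 * 1993.5
Intermediate: 1021.7 * 9.81 = 10022.877
Result: Fb = 10022.877 * 1993.5 ≈ 19981000 N (5 s.f.)

19981000 N


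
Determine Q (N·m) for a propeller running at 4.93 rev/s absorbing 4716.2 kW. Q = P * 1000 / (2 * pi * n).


Formula: Q = P_W / (2 * pi * n)
Step 1 — P_W = 4716.2 kW * 1000 = 4716200.0 W
Step 2 — 2 * pi * n = 2 * pi * 4.93 = 30.976104
Step 3 — Q = 4716200.0 / 30.976104 ≈ 152250 N·m (5 s.f.)

152250 N·m


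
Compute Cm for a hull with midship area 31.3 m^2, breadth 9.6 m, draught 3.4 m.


Formula: Cm = Am / (B * T)
Step 1 — B * T = 9.6 * 3.4 = 32.64 m^2
Step 2 — Cm = 31.3 / 32.64 ≈ 0.95895 (5 s.f.)

0.95895


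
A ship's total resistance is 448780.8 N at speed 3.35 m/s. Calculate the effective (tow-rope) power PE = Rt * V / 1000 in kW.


Formula: PE = Rt * V / 1000 (kW)
Step 1 — PE (W) = 448780.8 * 3.35 = 1503415.68 W
Step 2 — PE (kW) = 1503415.68 / 1000 ≈ 1503.4 kW (5 s.f.)

1503.4 kW


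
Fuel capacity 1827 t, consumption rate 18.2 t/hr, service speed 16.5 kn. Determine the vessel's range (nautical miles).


Formula: endurance = fuel / rate; range = endurance * speed
Step 1 — endurance = 1827 / 18.2 = 100.3846 hours
Step 2 — range = 100.3846 * 16.5 ≈ 1656.3 nautical miles (5 s.f.)

1656.3 NM


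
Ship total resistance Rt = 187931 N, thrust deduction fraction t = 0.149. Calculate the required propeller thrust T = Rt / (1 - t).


Formula: T = Rt / (1 - t)
Step 1 — (1 - t) = 1 - 0.149 = 0.851
Step 2 — T = 187931 / 0.851 ≈ 220840 N (5 s.f.)

220840 N


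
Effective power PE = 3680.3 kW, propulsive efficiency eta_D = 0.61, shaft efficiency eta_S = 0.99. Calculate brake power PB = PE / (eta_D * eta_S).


Formula: PB = PE / (eta_D * eta_S)
Step 1 — combined efficiency = eta_D * eta_S = 0.61 * 0.99 = 0.6039
Step 2 — PB = 3680.3 / 0.6039 ≈ 6094.2 kW (5 s.f.)

6094.2 kW


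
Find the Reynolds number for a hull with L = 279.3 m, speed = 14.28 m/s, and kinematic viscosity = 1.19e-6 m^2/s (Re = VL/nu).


Formula: Re = V * L / nu
Step 1 — V * L = 14.28 * 279.3 = 3988.404 m^2/s
Step 2 — Re = 3988.404 / 1.19e-6 = 3.35e+09

3.35e+09


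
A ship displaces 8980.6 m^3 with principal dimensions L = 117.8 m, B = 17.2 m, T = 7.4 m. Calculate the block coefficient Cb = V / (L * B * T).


Formula: Cb = V / (L * B * T)
Step 1 — L * B * T = 117.8 * 17.2 * 7.4 = 14993.584 m^3
Step 2 — Cb = 8980.6 / 14993.584 ≈ 0.59896 (5 s.f.)

0.59896


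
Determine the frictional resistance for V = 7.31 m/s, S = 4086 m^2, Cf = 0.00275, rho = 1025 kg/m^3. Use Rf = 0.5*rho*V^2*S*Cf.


Formula: Rf = 0.5 * rho * V^2 * S * Cf
Step 1 — V^2 = 7.31^2 = 53.4361
Step 2 — 0.5 * rho * V^2 = 0.5 * 1025 * 53.4361 = 27386.00125
Step 3 — Rf = 27386.00125 * 4086 * 0.00275 ≈ 307720 N (5 s.f.)

307720 N


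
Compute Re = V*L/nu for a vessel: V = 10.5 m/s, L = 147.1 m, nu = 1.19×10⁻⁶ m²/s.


Formula: Re = V * L / nu
Step 1 — V * L = 10.5 * 147.1 = 1544.55 m^2/s
Step 2 — Re = 1544.55 / 1.19e-6 = 1.30e+09

1.30e+09


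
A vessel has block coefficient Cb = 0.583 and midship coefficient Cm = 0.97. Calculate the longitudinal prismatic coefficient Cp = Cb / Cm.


Formula: Cp = Cb / Cm
Substituting: Cp = 0.583 / 0.97
Result: Cp ≈ 0.60103 (5 s.f.)

0.60103


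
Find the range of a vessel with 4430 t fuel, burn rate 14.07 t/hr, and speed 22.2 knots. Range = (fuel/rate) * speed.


Formula: endurance = fuel / rate; range = endurance * speed
Step 1 — endurance = 4430 / 14.07 = 314.8543 hours
Step 2 — range = 314.8543 * 22.2 ≈ 6989.8 nautical miles (5 s.f.)

6989.8 NM


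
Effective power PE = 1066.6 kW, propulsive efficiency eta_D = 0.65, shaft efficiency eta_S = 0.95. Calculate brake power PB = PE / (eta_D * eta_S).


Formula: PB = PE / (eta_D * eta_S)
Step 1 — combined efficiency = eta_D * eta_S = 0.65 * 0.95 = 0.6175
Step 2 — PB = 1066.6 / 0.6175 ≈ 1727.3 kW (5 s.f.)

1727.3 kW


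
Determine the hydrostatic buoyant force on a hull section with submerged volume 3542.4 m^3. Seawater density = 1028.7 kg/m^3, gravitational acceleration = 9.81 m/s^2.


Formula: Fb = rho * g * V
Substituting: Fb = 1028.7 * 9.81 * 3542.4
Intermediate: 1028.7 * 9.81 = 10091.547
Result: Fb = 10091.547 * 3542.4 ≈ 35748000 N (5 s.f.)

35748000 N


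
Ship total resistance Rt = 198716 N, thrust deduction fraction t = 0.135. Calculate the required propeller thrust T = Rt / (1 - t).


Formula: T = Rt / (1 - t)
Step 1 — (1 - t) = 1 - 0.135 = 0.865
Step 2 — T = 198716 / 0.865 ≈ 229730 N (5 s.f.)

229730 N


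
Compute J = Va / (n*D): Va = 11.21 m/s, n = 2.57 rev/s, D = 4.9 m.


Formula: J = Va / (n * D)
Step 1 — n * D = 2.57 * 4.9 = 12.593
Step 2 — J = 11.21 / 12.593 ≈ 0.89018 (5 s.f.)

0.89018


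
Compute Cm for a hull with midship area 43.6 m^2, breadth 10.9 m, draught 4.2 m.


Formula: Cm = Am / (B * T)
Step 1 — B * T = 10.9 * 4.2 = 45.78 m^2
Step 2 — Cm = 43.6 / 45.78 ≈ 0.95238 (5 s.f.)

0.95238


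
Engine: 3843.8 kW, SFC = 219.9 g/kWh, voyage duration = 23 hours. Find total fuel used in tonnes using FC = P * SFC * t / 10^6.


Formula: FC (tonnes) = P * SFC * t / 1,000,000
Step 1 — P * SFC * t = 3843.8 * 219.9 * 23 = 19440787.26 g
Step 2 — FC (tonnes) = 19440787.26 / 1,000,000 ≈ 19.441 tonnes (5 s.f.)

19.441 tonnes


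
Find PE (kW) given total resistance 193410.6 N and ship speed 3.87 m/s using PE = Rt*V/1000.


Formula: PE = Rt * V / 1000 (kW)
Step 1 — PE (W) = 193410.6 * 3.87 = 748499.022 W
Step 2 — PE (kW) = 748499.022 / 1000 ≈ 748.50 kW (5 s.f.)

748.50 kW


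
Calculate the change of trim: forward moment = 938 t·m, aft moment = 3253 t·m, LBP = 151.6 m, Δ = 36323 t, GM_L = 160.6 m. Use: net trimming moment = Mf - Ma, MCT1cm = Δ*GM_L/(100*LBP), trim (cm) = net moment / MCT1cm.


Formula: net trimming moment = Mf - Ma; MCT1cm = Δ*GM_L/(100*LBP); trim = net moment / MCT1cm
Step 1 — net trimming moment = 938 - 3253 = -2315 t·m
Step 2 — MCT1cm = 36323 * 160.6 / (100 * 151.6) = 384.7938 t·m/cm
Step 3 — trim = -2315 / 384.7938 ≈ -6.0162 cm (5 s.f.)

-6.0162 cm


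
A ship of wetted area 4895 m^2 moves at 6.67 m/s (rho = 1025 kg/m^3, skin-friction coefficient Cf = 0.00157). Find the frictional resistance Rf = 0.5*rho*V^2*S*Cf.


Formula: Rf = 0.5 * rho * V^2 * S * Cf
Step 1 — V^2 = 6.67^2 = 44.4889
Step 2 — 0.5 * rho * V^2 = 0.5 * 1025 * 44.4889 = 22800.56125
Step 3 — Rf = 22800.56125 * 4895 * 0.00157 ≈ 175230 N (5 s.f.)

175230 N


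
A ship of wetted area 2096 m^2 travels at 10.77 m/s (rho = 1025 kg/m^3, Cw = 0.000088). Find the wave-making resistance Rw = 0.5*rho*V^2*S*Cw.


Formula: Rw = 0.5 * rho * V^2 * S * Cw
Step 1 — V^2 = 10.77^2 = 115.9929
Step 2 — 0.5 * rho * V^2 = 0.5 * 1025 * 115.9929 = 59446.36125
Step 3 — Rw = 59446.36125 * 2096 * 0.000088 ≈ 10965 N (5 s.f.)

10965 N


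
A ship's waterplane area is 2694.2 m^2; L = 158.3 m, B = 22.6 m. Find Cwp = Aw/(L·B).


Formula: Cwp = Aw / (L * B)
Step 1 — L * B = 158.3 * 22.6 = 3577.58 m^2
Step 2 — Cwp = 2694.2 / 3577.58 ≈ 0.75308 (5 s.f.)

0.75308


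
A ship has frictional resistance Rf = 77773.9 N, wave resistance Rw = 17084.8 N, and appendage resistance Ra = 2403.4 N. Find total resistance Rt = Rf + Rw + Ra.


Formula: Rt = Rf + Rw + Ra
Substituting: Rt = 77773.9 + 17084.8 + 2403.4
Result: Rt = 97262.1 N

97262.1 N


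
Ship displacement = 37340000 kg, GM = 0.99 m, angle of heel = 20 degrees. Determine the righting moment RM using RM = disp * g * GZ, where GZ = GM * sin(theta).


Formula: GZ = GM * sin(theta); RM = disp * g * GZ
Step 1 — GZ = 0.99 * sin(20°) = 0.99 * 0.34202 = 0.3386 m
Step 2 — RM = 37340000 * 9.81 * 0.3386 ≈ 124030000 N·m (5 s.f.)

124030000 N·m


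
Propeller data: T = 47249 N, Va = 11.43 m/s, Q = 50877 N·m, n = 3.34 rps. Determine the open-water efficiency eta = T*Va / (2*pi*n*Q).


Formula: eta = T * Va / (2 * pi * n * Q)
Step 1 — numerator = T * Va = 47249 * 11.43 = 540056.07
Step 2 — 2 * pi * n = 2 * pi * 3.34 = 20.985839
Step 3 — denominator = 20.985839 * 50877 = 1067696.53
Step 4 — eta = 540056.07 / 1067696.53 ≈ 0.50581 (5 s.f.)

0.50581


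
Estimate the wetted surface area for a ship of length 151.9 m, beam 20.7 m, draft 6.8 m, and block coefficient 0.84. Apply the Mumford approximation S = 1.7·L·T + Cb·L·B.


Formula: S = 1.7*L*T + V/T with V = Cb*L*B*T, i.e. S = L * (1.7*T + Cb*B)
Step 1 — 1.7*T = 1.7 * 6.8 = 11.56 m
Step 2 — Cb*B = 0.84 * 20.7 = 17.388 m
Step 3 — 1.7*T + Cb*B = 11.56 + 17.388 = 28.948 m
Step 4 — S = 151.9 * 28.948 ≈ 4397.2 m^2 (5 s.f.)

4397.2 m^2


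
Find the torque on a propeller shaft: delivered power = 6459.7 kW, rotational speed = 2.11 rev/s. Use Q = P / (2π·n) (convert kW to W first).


Formula: Q = P_W / (2 * pi * n)
Step 1 — P_W = 6459.7 kW * 1000 = 6459700.0 W
Step 2 — 2 * pi * n = 2 * pi * 2.11 = 13.257521
Step 3 — Q = 6459700.0 / 13.257521 ≈ 487250 N·m (5 s.f.)

487250 N·m


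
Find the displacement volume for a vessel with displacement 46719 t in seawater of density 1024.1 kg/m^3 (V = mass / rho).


Formula: V = mass / rho
Step 1 — convert tonnes to kg: 46719 t * 1000 = 46719000 kg
Step 2 — V = 46719000 / 1024.1 ≈ 45620 m^3 (5 s.f.)

45620 m^3


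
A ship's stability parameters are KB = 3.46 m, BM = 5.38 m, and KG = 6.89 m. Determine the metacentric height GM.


Formula: GM = KB + BM - KG
Step 1 — KM = KB + BM = 3.46 + 5.38 = 8.84 m
Step 2 — GM = KM - KG = 8.84 - 6.89 = 1.95 m

1.95 m


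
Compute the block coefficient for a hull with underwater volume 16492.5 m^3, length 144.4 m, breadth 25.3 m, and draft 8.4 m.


Formula: Cb = V / (L * B * T)
Step 1 — L * B * T = 144.4 * 25.3 * 8.4 = 30687.888 m^3
Step 2 — Cb = 16492.5 / 30687.888 ≈ 0.53743 (5 s.f.)

0.53743


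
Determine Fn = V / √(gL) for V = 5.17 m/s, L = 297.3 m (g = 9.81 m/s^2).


Formula: Fn = V / sqrt(g * L)
Step 1 — g * L = 9.81 * 297.3 = 2916.513
Step 2 — sqrt(g * L) = sqrt(2916.513) = 54.00475
Step 3 — Fn = 5.17 / 54.00475 ≈ 0.095732 (5 s.f.)

0.095732


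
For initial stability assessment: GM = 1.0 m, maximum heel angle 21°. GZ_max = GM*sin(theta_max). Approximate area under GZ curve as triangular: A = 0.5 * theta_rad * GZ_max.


Formula: GZ_max = GM * sin(theta); Area = 0.5 * theta_rad * GZ_max
Step 1 — GZ_max = 1.0 * sin(21°) = 1.0 * 0.358368 = 0.358368 m
Step 2 — theta_rad = 21 * pi/180 = 0.366519 rad
Step 3 — Area = 0.5 * 0.366519 * 0.358368 ≈ 0.065674 m·rad (5 s.f.)

0.065674 m·rad


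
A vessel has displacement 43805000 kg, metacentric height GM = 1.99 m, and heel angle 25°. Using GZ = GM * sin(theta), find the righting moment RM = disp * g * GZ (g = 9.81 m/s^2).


Formula: GZ = GM * sin(theta); RM = disp * g * GZ
Step 1 — GZ = 1.99 * sin(25°) = 1.99 * 0.422618 = 0.84101 m
Step 2 — RM = 43805000 * 9.81 * 0.84101 ≈ 361400000 N·m (5 s.f.)

361400000 N·m


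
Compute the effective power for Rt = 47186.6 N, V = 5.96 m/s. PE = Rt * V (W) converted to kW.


Formula: PE = Rt * V / 1000 (kW)
Step 1 — PE (W) = 47186.6 * 5.96 = 281232.136 W
Step 2 — PE (kW) = 281232.136 / 1000 ≈ 281.23 kW (5 s.f.)

281.23 kW


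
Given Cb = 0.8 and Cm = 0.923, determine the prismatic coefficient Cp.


Formula: Cp = Cb / Cm
Substituting: Cp = 0.8 / 0.923
Result: Cp ≈ 0.86674 (5 s.f.)

0.86674


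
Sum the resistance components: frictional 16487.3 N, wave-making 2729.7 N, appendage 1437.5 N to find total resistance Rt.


Formula: Rt = Rf + Rw + Ra
Substituting: Rt = 16487.3 + 2729.7 + 1437.5
Result: Rt = 20654.5 N

20654.5 N


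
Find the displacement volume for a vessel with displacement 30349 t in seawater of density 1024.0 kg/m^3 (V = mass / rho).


Formula: V = mass / rho
Step 1 — convert tonnes to kg: 30349 t * 1000 = 30349000 kg
Step 2 — V = 30349000 / 1024.0 ≈ 29638 m^3 (5 s.f.)

29638 m^3


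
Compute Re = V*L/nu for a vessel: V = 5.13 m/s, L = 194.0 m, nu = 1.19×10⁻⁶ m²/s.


Formula: Re = V * L / nu
Step 1 — V * L = 5.13 * 194.0 = 995.22 m^2/s
Step 2 — Re = 995.22 / 1.19e-6 = 8.36e+08

8.36e+08


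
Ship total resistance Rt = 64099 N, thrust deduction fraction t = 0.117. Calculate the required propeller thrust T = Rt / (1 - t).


Formula: T = Rt / (1 - t)
Step 1 — (1 - t) = 1 - 0.117 = 0.883
Step 2 — T = 64099 / 0.883 ≈ 72592 N (5 s.f.)

72592 N


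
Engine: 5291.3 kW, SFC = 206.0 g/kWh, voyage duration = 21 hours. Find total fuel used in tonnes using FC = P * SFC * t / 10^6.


Formula: FC (tonnes) = P * SFC * t / 1,000,000
Step 1 — P * SFC * t = 5291.3 * 206.0 * 21 = 22890163.8 g
Step 2 — FC (tonnes) = 22890163.8 / 1,000,000 ≈ 22.890 tonnes (5 s.f.)

22.890 tonnes


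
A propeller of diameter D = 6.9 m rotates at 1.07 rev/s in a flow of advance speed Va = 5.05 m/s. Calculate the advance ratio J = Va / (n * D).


Formula: J = Va / (n * D)
Step 1 — n * D = 1.07 * 6.9 = 7.383
Step 2 — J = 5.05 / 7.383 ≈ 0.68400 (5 s.f.)

0.68400


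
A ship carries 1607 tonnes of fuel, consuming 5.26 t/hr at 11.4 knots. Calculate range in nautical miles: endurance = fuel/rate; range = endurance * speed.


Formula: endurance = fuel / rate; range = endurance * speed
Step 1 — endurance = 1607 / 5.26 = 305.5133 hours
Step 2 — range = 305.5133 * 11.4 ≈ 3482.9 nautical miles (5 s.f.)

3482.9 NM


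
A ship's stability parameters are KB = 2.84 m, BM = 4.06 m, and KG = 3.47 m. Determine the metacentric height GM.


Formula: GM = KB + BM - KG
Step 1 — KM = KB + BM = 2.84 + 4.06 = 6.9 m
Step 2 — GM = KM - KG = 6.9 - 3.47 = 3.43 m

3.43 m


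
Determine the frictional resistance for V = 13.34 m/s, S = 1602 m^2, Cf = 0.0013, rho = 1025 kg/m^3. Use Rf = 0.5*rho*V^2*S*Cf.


Formula: Rf = 0.5 * rho * V^2 * S * Cf
Step 1 — V^2 = 13.34^2 = 177.9556
Step 2 — 0.5 * rho * V^2 = 0.5 * 1025 * 177.9556 = 91202.245
Step 3 — Rf = 91202.245 * 1602 * 0.0013 ≈ 189940 N (5 s.f.)

189940 N


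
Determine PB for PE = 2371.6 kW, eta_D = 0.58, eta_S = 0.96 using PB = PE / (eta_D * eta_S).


Formula: PB = PE / (eta_D * eta_S)
Step 1 — combined efficiency = eta_D * eta_S = 0.58 * 0.96 = 0.5568
Step 2 — PB = 2371.6 / 0.5568 ≈ 4259.3 kW (5 s.f.)

4259.3 kW
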